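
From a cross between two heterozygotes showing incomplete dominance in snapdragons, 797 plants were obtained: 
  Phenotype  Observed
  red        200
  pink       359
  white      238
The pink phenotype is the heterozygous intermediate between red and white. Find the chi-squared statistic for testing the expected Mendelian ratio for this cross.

With incomplete dominance, a heterozygote × heterozygote cross gives a 1:2:1 phenotypic ratio.
Expected counts for N = 797 under a 1:2:1 ratio (total parts = 4):
  red: 797 × 1/4 = 199.25
  pink: 797 × 2/4 = 398.5
  white: 797 × 1/4 = 199.25
χ² = Σ (O − E)² / E
  red: (200 − 199.25)² / 199.25 = 0.0028
  pink: (359 − 398.5)² / 398.5 = 3.9153
  white: (238 − 199.25)² / 199.25 = 7.5361
χ² = 0.0028 + 3.9153 + 7.5361 = 11.4542 ≈ 11.454

11.454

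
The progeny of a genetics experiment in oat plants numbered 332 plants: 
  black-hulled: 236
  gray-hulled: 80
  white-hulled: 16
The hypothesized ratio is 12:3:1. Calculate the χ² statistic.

The 12:3:1 ratio has 16 parts, so with N = 332 the expected counts are:
  black-hulled: 332 × 12/16 = 249
  gray-hulled: 332 × 3/16 = 62.25
  white-hulled: 332 × 1/16 = 20.75
χ² = Σ (O − E)² / E
  black-hulled: (236 − 249)² / 249 = 0.6787
  gray-hulled: (80 − 62.25)² / 62.25 = 5.0612
  white-hulled: (16 − 20.75)² / 20.75 = 1.0873
χ² = 0.6787 + 5.0612 + 1.0873 = 6.8272 ≈ 6.827

6.827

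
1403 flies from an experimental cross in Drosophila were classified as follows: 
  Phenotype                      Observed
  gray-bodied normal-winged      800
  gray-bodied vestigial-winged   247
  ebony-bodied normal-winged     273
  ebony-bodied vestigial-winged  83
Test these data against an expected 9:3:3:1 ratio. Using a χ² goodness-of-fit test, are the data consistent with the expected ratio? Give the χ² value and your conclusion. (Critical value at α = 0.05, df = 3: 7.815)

The 9:3:3:1 ratio has 16 parts, so with N = 1403 the expected counts are:
  gray-bodied normal-winged: 1403 × 9/16 = 789.1875
  gray-bodied vestigial-winged: 1403 × 3/16 = 263.0625
  ebony-bodied normal-winged: 1403 × 3/16 = 263.0625
  ebony-bodied vestigial-winged: 1403 × 1/16 = 87.6875
χ² = Σ (O − E)² / E
  gray-bodied normal-winged: (800 − 789.1875)² / 789.1875 = 0.1481
  gray-bodied vestigial-winged: (247 − 263.0625)² / 263.0625 = 0.9808
  ebony-bodied normal-winged: (273 − 263.0625)² / 263.0625 = 0.3754
  ebony-bodied vestigial-winged: (83 − 87.6875)² / 87.6875 = 0.2506
χ² = 0.1481 + 0.9808 + 0.3754 + 0.2506 = 1.7549 ≈ 1.755
Degrees of freedom = 4 − 1 = 3; critical value at α = 0.05 is 7.815.
Since 1.755 < 7.815, we fail to reject the null hypothesis — the data are consistent with the 9:3:3:1 ratio.

1.755; consistent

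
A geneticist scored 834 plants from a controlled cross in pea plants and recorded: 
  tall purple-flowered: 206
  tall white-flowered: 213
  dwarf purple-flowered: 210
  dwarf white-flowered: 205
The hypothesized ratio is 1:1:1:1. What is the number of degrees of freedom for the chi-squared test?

3

A goodness-of-fit test with 4 phenotype classes has df = 4 − 1 = 3.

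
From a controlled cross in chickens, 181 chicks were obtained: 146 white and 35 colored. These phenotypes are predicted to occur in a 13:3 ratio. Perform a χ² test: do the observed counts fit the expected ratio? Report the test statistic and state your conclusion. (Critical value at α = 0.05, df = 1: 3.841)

0.041; consistent

Total ratio parts = 16. Expected numbers out of 181:
  white: 181 × 13/16 = 147.0625
  colored: 181 × 3/16 = 33.9375
χ² = Σ (O − E)² / E
  white: (146 − 147.0625)² / 147.0625 = 0.0077
  colored: (35 − 33.9375)² / 33.9375 = 0.0333
χ² = 0.0077 + 0.0333 = 0.041
Degrees of freedom = 2 − 1 = 1; critical value at α = 0.05 is 3.841.
Since 0.041 < 3.841, we fail to reject the null hypothesis — the data are consistent with the 13:3 ratio.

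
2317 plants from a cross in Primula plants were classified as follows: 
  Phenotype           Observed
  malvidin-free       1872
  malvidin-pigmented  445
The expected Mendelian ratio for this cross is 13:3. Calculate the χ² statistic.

0.316

Expected counts for N = 2317 under a 13:3 ratio (total parts = 16):
  malvidin-free: 2317 × 13/16 = 1882.5625
  malvidin-pigmented: 2317 × 3/16 = 434.4375
χ² = Σ (O − E)² / E
  malvidin-free: (1872 − 1882.5625)² / 1882.5625 = 0.0593
  malvidin-pigmented: (445 − 434.4375)² / 434.4375 = 0.2568
χ² = 0.0593 + 0.2568 = 0.3161 ≈ 0.316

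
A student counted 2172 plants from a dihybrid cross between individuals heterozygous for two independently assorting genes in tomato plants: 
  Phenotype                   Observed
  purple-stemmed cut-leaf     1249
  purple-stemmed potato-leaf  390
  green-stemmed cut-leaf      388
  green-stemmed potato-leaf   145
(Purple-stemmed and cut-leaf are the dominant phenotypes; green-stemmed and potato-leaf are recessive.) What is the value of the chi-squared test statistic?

2.879

A dihybrid F₂ with independent assortment and complete dominance at both loci gives a 9:3:3:1 phenotypic ratio.
Under the 9:3:3:1 hypothesis (Σ ratio = 16, N = 2172):
  purple-stemmed cut-leaf: 2172 × 9/16 = 1221.75
  purple-stemmed potato-leaf: 2172 × 3/16 = 407.25
  green-stemmed cut-leaf: 2172 × 3/16 = 407.25
  green-stemmed potato-leaf: 2172 × 1/16 = 135.75
χ² = Σ (O − E)² / E
  purple-stemmed cut-leaf: (1249 − 1221.75)² / 1221.75 = 0.6078
  purple-stemmed potato-leaf: (390 − 407.25)² / 407.25 = 0.7307
  green-stemmed cut-leaf: (388 − 407.25)² / 407.25 = 0.9099
  green-stemmed potato-leaf: (145 − 135.75)² / 135.75 = 0.6303
χ² = 0.6078 + 0.7307 + 0.9099 + 0.6303 = 2.8787 ≈ 2.879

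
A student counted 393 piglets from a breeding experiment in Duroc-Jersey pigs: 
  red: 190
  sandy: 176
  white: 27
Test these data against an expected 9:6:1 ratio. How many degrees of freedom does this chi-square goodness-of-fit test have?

A goodness-of-fit test with 3 phenotype classes has df = 3 − 1 = 2.

2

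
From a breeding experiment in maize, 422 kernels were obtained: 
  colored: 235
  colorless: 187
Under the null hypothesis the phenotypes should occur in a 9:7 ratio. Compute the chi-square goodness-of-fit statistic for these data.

Under the 9:7 hypothesis (Σ ratio = 16, N = 422):
  colored: 422 × 9/16 = 237.375
  colorless: 422 × 7/16 = 184.625
χ² = Σ (O − E)² / E
  colored: (235 − 237.375)² / 237.375 = 0.0238
  colorless: (187 − 184.625)² / 184.625 = 0.0306
χ² = 0.0238 + 0.0306 = 0.0544 ≈ 0.054

0.054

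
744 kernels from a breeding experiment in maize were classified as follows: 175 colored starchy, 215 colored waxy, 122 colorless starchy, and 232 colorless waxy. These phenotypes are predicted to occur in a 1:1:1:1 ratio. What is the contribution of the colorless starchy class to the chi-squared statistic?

Total ratio parts = 4. Expected numbers out of 744:
  colored starchy: 744 × 1/4 = 186
  colored waxy: 744 × 1/4 = 186
  colorless starchy: 744 × 1/4 = 186
  colorless waxy: 744 × 1/4 = 186
Contribution of colorless starchy: (122 − 186)² / 186 = 22.0215

22.022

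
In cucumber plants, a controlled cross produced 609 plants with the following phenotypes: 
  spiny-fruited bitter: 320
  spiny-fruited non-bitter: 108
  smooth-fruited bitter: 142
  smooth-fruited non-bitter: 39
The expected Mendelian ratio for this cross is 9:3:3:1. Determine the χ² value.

Expected counts for N = 609 under a 9:3:3:1 ratio (total parts = 16):
  spiny-fruited bitter: 609 × 9/16 = 342.5625
  spiny-fruited non-bitter: 609 × 3/16 = 114.1875
  smooth-fruited bitter: 609 × 3/16 = 114.1875
  smooth-fruited non-bitter: 609 × 1/16 = 38.0625
χ² = Σ (O − E)² / E
  spiny-fruited bitter: (320 − 342.5625)² / 342.5625 = 1.4861
  spiny-fruited non-bitter: (108 − 114.1875)² / 114.1875 = 0.3353
  smooth-fruited bitter: (142 − 114.1875)² / 114.1875 = 6.7743
  smooth-fruited non-bitter: (39 − 38.0625)² / 38.0625 = 0.0231
χ² = 1.4861 + 0.3353 + 6.7743 + 0.0231 = 8.6188 ≈ 8.619

8.619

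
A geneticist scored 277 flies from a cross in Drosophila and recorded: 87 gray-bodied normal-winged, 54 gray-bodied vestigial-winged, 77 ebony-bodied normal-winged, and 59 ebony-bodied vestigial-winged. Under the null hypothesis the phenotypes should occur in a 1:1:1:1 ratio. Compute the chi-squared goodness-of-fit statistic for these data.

10.292

The 1:1:1:1 ratio has 4 parts, so with N = 277 the expected counts are:
  gray-bodied normal-winged: 277 × 1/4 = 69.25
  gray-bodied vestigial-winged: 277 × 1/4 = 69.25
  ebony-bodied normal-winged: 277 × 1/4 = 69.25
  ebony-bodied vestigial-winged: 277 × 1/4 = 69.25
χ² = Σ (O − E)² / E
  gray-bodied normal-winged: (87 − 69.25)² / 69.25 = 4.5496
  gray-bodied vestigial-winged: (54 − 69.25)² / 69.25 = 3.3583
  ebony-bodied normal-winged: (77 − 69.25)² / 69.25 = 0.8673
  ebony-bodied vestigial-winged: (59 − 69.25)² / 69.25 = 1.5171
χ² = 4.5496 + 3.3583 + 0.8673 + 1.5171 = 10.2923 ≈ 10.292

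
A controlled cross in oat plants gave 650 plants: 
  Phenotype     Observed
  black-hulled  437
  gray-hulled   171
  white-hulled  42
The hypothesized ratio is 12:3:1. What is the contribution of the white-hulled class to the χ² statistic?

0.047

Total ratio parts = 16. Expected numbers out of 650:
  black-hulled: 650 × 12/16 = 487.5
  gray-hulled: 650 × 3/16 = 121.875
  white-hulled: 650 × 1/16 = 40.625
Contribution of white-hulled: (42 − 40.625)² / 40.625 = 0.0465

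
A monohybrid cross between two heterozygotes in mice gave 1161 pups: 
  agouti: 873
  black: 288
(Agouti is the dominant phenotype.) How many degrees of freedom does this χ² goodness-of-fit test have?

For a monohybrid cross between heterozygotes with complete dominance, the expected phenotypic ratio is 3:1.
A goodness-of-fit test with 2 phenotype classes has df = 2 − 1 = 1.

1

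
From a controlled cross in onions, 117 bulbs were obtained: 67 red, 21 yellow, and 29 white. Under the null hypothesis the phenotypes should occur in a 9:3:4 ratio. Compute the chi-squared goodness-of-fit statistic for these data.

Total ratio parts = 16. Expected numbers out of 117:
  red: 117 × 9/16 = 65.8125
  yellow: 117 × 3/16 = 21.9375
  white: 117 × 4/16 = 29.25
χ² = Σ (O − E)² / E
  red: (67 − 65.8125)² / 65.8125 = 0.0214
  yellow: (21 − 21.9375)² / 21.9375 = 0.0401
  white: (29 − 29.25)² / 29.25 = 0.0021
χ² = 0.0214 + 0.0401 + 0.0021 = 0.0636 ≈ 0.064

0.064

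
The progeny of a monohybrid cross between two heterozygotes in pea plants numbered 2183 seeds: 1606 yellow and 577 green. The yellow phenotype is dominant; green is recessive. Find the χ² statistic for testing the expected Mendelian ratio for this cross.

2.386

For a monohybrid cross between heterozygotes with complete dominance, the expected phenotypic ratio is 3:1.
Under the 3:1 hypothesis (Σ ratio = 4, N = 2183):
  yellow: 2183 × 3/4 = 1637.25
  green: 2183 × 1/4 = 545.75
χ² = Σ (O − E)² / E
  yellow: (1606 − 1637.25)² / 1637.25 = 0.5965
  green: (577 − 545.75)² / 545.75 = 1.7894
χ² = 0.5965 + 1.7894 = 2.3859 ≈ 2.386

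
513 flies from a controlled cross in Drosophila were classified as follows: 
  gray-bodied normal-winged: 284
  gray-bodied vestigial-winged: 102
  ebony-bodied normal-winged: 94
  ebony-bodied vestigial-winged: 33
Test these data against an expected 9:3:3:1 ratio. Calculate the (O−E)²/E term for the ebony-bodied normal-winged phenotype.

Expected counts for N = 513 under a 9:3:3:1 ratio (total parts = 16):
  gray-bodied normal-winged: 513 × 9/16 = 288.5625
  gray-bodied vestigial-winged: 513 × 3/16 = 96.1875
  ebony-bodied normal-winged: 513 × 3/16 = 96.1875
  ebony-bodied vestigial-winged: 513 × 1/16 = 32.0625
Contribution of ebony-bodied normal-winged: (94 − 96.1875)² / 96.1875 = 0.0497

0.050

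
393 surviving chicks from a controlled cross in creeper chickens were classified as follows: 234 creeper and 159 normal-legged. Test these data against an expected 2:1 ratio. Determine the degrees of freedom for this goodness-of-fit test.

A goodness-of-fit test with 2 phenotype classes has df = 2 − 1 = 1.

1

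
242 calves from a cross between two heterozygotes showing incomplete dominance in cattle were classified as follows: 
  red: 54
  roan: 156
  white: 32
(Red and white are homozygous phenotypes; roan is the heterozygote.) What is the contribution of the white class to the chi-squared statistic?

With incomplete dominance, a heterozygote × heterozygote cross gives a 1:2:1 phenotypic ratio.
Total ratio parts = 4. Expected numbers out of 242:
  red: 242 × 1/4 = 60.5
  roan: 242 × 2/4 = 121
  white: 242 × 1/4 = 60.5
Contribution of white: (32 − 60.5)² / 60.5 = 13.4256

13.426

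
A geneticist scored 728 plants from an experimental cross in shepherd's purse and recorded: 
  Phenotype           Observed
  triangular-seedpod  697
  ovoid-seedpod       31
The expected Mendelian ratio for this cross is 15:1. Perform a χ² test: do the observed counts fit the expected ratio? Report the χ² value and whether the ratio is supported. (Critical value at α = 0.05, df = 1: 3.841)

The 15:1 ratio has 16 parts, so with N = 728 the expected counts are:
  triangular-seedpod: 728 × 15/16 = 682.5
  ovoid-seedpod: 728 × 1/16 = 45.5
χ² = Σ (O − E)² / E
  triangular-seedpod: (697 − 682.5)² / 682.5 = 0.3081
  ovoid-seedpod: (31 − 45.5)² / 45.5 = 4.6209
χ² = 0.3081 + 4.6209 = 4.929
Degrees of freedom = 2 − 1 = 1; critical value at α = 0.05 is 3.841.
Since 4.929 > 3.841, we reject the null hypothesis — the data do not fit the 15:1 ratio.

4.929; not consistent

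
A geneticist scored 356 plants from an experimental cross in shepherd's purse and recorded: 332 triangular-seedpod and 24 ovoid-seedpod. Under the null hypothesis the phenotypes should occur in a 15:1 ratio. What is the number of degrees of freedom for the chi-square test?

1

A goodness-of-fit test with 2 phenotype classes has df = 2 − 1 = 1.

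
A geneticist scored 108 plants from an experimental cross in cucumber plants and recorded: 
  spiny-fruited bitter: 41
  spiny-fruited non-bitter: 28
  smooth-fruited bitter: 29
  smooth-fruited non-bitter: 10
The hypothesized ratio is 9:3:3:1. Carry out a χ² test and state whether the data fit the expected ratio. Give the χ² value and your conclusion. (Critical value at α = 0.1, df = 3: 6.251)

The 9:3:3:1 ratio has 16 parts, so with N = 108 the expected counts are:
  spiny-fruited bitter: 108 × 9/16 = 60.75
  spiny-fruited non-bitter: 108 × 3/16 = 20.25
  smooth-fruited bitter: 108 × 3/16 = 20.25
  smooth-fruited non-bitter: 108 × 1/16 = 6.75
χ² = Σ (O − E)² / E
  spiny-fruited bitter: (41 − 60.75)² / 60.75 = 6.4208
  spiny-fruited non-bitter: (28 − 20.25)² / 20.25 = 2.9660
  smooth-fruited bitter: (29 − 20.25)² / 20.25 = 3.7809
  smooth-fruited non-bitter: (10 − 6.75)² / 6.75 = 1.5648
χ² = 6.4208 + 2.9660 + 3.7809 + 1.5648 = 14.7325 ≈ 14.733
Degrees of freedom = 4 − 1 = 3; critical value at α = 0.1 is 6.251.
Since 14.733 > 6.251, we reject the null hypothesis — the data do not fit the 9:3:3:1 ratio.

14.733; not consistent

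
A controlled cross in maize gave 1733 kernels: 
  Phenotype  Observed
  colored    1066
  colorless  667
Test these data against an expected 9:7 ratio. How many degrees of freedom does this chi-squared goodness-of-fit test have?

A goodness-of-fit test with 2 phenotype classes has df = 2 − 1 = 1.

1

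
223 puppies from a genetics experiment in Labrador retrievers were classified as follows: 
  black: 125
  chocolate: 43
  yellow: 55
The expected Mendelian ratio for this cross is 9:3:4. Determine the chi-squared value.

0.045

Under the 9:3:4 hypothesis (Σ ratio = 16, N = 223):
  black: 223 × 9/16 = 125.4375
  chocolate: 223 × 3/16 = 41.8125
  yellow: 223 × 4/16 = 55.75
χ² = Σ (O − E)² / E
  black: (125 − 125.4375)² / 125.4375 = 0.0015
  chocolate: (43 − 41.8125)² / 41.8125 = 0.0337
  yellow: (55 − 55.75)² / 55.75 = 0.0101
χ² = 0.0015 + 0.0337 + 0.0101 = 0.0453 ≈ 0.045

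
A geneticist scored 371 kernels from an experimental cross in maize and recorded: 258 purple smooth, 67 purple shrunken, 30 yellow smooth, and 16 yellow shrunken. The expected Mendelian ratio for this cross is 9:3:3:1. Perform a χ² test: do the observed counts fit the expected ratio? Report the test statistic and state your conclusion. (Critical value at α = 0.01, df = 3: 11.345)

36.475; not consistent

The 9:3:3:1 ratio has 16 parts, so with N = 371 the expected counts are:
  purple smooth: 371 × 9/16 = 208.6875
  purple shrunken: 371 × 3/16 = 69.5625
  yellow smooth: 371 × 3/16 = 69.5625
  yellow shrunken: 371 × 1/16 = 23.1875
χ² = Σ (O − E)² / E
  purple smooth: (258 − 208.6875)² / 208.6875 = 11.6525
  purple shrunken: (67 − 69.5625)² / 69.5625 = 0.0944
  yellow smooth: (30 − 69.5625)² / 69.5625 = 22.5005
  yellow shrunken: (16 − 23.1875)² / 23.1875 = 2.2279
χ² = 11.6525 + 0.0944 + 22.5005 + 2.2279 = 36.4753 ≈ 36.475
Degrees of freedom = 4 − 1 = 3; critical value at α = 0.01 is 11.345.
Since 36.475 > 11.345, we reject the null hypothesis — the data do not fit the 9:3:3:1 ratio.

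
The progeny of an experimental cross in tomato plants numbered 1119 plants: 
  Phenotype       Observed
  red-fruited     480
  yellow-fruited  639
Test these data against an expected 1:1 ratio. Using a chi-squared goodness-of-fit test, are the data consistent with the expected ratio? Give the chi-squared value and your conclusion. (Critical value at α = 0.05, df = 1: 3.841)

The 1:1 ratio has 2 parts, so with N = 1119 the expected counts are:
  red-fruited: 1119 × 1/2 = 559.5
  yellow-fruited: 1119 × 1/2 = 559.5
χ² = Σ (O − E)² / E
  red-fruited: (480 − 559.5)² / 559.5 = 11.2962
  yellow-fruited: (639 − 559.5)² / 559.5 = 11.2962
χ² = 11.2962 + 11.2962 = 22.5924 ≈ 22.592
Degrees of freedom = 2 − 1 = 1; critical value at α = 0.05 is 3.841.
Since 22.592 > 3.841, we reject the null hypothesis — the data do not fit the 1:1 ratio.

22.592; not consistent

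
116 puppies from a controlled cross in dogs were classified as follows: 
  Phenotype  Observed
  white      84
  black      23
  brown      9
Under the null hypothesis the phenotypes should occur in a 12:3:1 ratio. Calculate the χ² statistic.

Total ratio parts = 16. Expected numbers out of 116:
  white: 116 × 12/16 = 87
  black: 116 × 3/16 = 21.75
  brown: 116 × 1/16 = 7.25
χ² = Σ (O − E)² / E
  white: (84 − 87)² / 87 = 0.1034
  black: (23 − 21.75)² / 21.75 = 0.0718
  brown: (9 − 7.25)² / 7.25 = 0.4224
χ² = 0.1034 + 0.0718 + 0.4224 = 0.5976 ≈ 0.598

0.598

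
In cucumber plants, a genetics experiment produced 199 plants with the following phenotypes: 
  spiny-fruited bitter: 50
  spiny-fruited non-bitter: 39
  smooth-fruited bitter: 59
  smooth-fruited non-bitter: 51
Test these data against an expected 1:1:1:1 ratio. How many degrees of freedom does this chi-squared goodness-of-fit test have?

3

A goodness-of-fit test with 4 phenotype classes has df = 4 − 1 = 3.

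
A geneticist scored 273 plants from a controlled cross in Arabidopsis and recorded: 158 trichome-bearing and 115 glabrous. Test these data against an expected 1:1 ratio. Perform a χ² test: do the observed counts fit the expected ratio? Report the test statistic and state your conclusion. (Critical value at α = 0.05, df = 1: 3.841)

6.773; not consistent

Expected counts for N = 273 under a 1:1 ratio (total parts = 2):
  trichome-bearing: 273 × 1/2 = 136.5
  glabrous: 273 × 1/2 = 136.5
χ² = Σ (O − E)² / E
  trichome-bearing: (158 − 136.5)² / 136.5 = 3.3864
  glabrous: (115 − 136.5)² / 136.5 = 3.3864
χ² = 3.3864 + 3.3864 = 6.7728 ≈ 6.773
Degrees of freedom = 2 − 1 = 1; critical value at α = 0.05 is 3.841.
Since 6.773 > 3.841, we reject the null hypothesis — the data do not fit the 1:1 ratio.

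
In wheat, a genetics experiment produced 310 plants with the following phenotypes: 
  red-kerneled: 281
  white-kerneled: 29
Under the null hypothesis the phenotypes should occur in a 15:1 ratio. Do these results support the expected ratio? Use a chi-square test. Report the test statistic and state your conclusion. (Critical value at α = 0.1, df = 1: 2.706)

Expected counts for N = 310 under a 15:1 ratio (total parts = 16):
  red-kerneled: 310 × 15/16 = 290.625
  white-kerneled: 310 × 1/16 = 19.375
χ² = Σ (O − E)² / E
  red-kerneled: (281 − 290.625)² / 290.625 = 0.3188
  white-kerneled: (29 − 19.375)² / 19.375 = 4.7815
χ² = 0.3188 + 4.7815 = 5.1003 ≈ 5.100
Degrees of freedom = 2 − 1 = 1; critical value at α = 0.1 is 2.706.
Since 5.100 > 2.706, we reject the null hypothesis — the data do not fit the 15:1 ratio.

5.100; not consistent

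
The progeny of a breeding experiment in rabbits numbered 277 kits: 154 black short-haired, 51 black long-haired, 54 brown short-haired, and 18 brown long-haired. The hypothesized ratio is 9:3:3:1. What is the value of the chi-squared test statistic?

0.147

Expected counts for N = 277 under a 9:3:3:1 ratio (total parts = 16):
  black short-haired: 277 × 9/16 = 155.8125
  black long-haired: 277 × 3/16 = 51.9375
  brown short-haired: 277 × 3/16 = 51.9375
  brown long-haired: 277 × 1/16 = 17.3125
χ² = Σ (O − E)² / E
  black short-haired: (154 − 155.8125)² / 155.8125 = 0.0211
  black long-haired: (51 − 51.9375)² / 51.9375 = 0.0169
  brown short-haired: (54 − 51.9375)² / 51.9375 = 0.0819
  brown long-haired: (18 − 17.3125)² / 17.3125 = 0.0273
χ² = 0.0211 + 0.0169 + 0.0819 + 0.0273 = 0.1472 ≈ 0.147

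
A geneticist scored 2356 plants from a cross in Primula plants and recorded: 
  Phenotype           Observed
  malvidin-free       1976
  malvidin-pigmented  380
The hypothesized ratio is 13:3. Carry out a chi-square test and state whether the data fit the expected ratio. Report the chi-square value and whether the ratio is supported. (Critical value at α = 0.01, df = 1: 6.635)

Under the 13:3 hypothesis (Σ ratio = 16, N = 2356):
  malvidin-free: 2356 × 13/16 = 1914.25
  malvidin-pigmented: 2356 × 3/16 = 441.75
χ² = Σ (O − E)² / E
  malvidin-free: (1976 − 1914.25)² / 1914.25 = 1.9919
  malvidin-pigmented: (380 − 441.75)² / 441.75 = 8.6317
χ² = 1.9919 + 8.6317 = 10.6236 ≈ 10.624
Degrees of freedom = 2 − 1 = 1; critical value at α = 0.01 is 6.635.
Since 10.624 > 6.635, we reject the null hypothesis — the data do not fit the 13:3 ratio.

10.624; not consistent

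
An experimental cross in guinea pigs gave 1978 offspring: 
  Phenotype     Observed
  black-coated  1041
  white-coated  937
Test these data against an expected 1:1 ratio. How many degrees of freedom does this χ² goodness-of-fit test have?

1

A goodness-of-fit test with 2 phenotype classes has df = 2 − 1 = 1.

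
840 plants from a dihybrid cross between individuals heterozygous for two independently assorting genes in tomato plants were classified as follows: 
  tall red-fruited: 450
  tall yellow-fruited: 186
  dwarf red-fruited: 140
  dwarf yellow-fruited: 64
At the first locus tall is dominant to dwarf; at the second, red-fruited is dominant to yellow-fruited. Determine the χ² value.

A dihybrid F₂ with independent assortment and complete dominance at both loci gives a 9:3:3:1 phenotypic ratio.
The 9:3:3:1 ratio has 16 parts, so with N = 840 the expected counts are:
  tall red-fruited: 840 × 9/16 = 472.5
  tall yellow-fruited: 840 × 3/16 = 157.5
  dwarf red-fruited: 840 × 3/16 = 157.5
  dwarf yellow-fruited: 840 × 1/16 = 52.5
χ² = Σ (O − E)² / E
  tall red-fruited: (450 − 472.5)² / 472.5 = 1.0714
  tall yellow-fruited: (186 − 157.5)² / 157.5 = 5.1571
  dwarf red-fruited: (140 − 157.5)² / 157.5 = 1.9444
  dwarf yellow-fruited: (64 − 52.5)² / 52.5 = 2.5190
χ² = 1.0714 + 5.1571 + 1.9444 + 2.5190 = 10.6919 ≈ 10.692

10.692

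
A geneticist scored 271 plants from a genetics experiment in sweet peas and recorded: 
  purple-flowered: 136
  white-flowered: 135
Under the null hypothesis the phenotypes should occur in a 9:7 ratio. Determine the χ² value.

4.051

The 9:7 ratio has 16 parts, so with N = 271 the expected counts are:
  purple-flowered: 271 × 9/16 = 152.4375
  white-flowered: 271 × 7/16 = 118.5625
χ² = Σ (O − E)² / E
  purple-flowered: (136 − 152.4375)² / 152.4375 = 1.7725
  white-flowered: (135 − 118.5625)² / 118.5625 = 2.2789
χ² = 1.7725 + 2.2789 = 4.0514 ≈ 4.051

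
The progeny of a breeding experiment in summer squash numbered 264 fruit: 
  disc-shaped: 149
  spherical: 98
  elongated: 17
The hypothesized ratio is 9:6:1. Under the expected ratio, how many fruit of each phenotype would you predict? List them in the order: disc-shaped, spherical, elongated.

The 9:6:1 ratio has 16 parts, so with N = 264 the expected counts are:
  disc-shaped: 264 × 9/16 = 148.5
  spherical: 264 × 6/16 = 99
  elongated: 264 × 1/16 = 16.5

148.5, 99, 16.5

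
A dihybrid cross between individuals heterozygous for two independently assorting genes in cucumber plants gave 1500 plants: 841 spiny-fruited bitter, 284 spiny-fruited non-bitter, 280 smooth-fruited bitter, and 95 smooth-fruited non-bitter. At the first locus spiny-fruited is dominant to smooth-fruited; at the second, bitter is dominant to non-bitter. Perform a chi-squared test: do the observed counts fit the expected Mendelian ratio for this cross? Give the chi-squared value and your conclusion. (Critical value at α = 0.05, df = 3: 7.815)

0.058; consistent

A dihybrid F₂ with independent assortment and complete dominance at both loci gives a 9:3:3:1 phenotypic ratio.
Expected counts for N = 1500 under a 9:3:3:1 ratio (total parts = 16):
  spiny-fruited bitter: 1500 × 9/16 = 843.75
  spiny-fruited non-bitter: 1500 × 3/16 = 281.25
  smooth-fruited bitter: 1500 × 3/16 = 281.25
  smooth-fruited non-bitter: 1500 × 1/16 = 93.75
χ² = Σ (O − E)² / E
  spiny-fruited bitter: (841 − 843.75)² / 843.75 = 0.0090
  spiny-fruited non-bitter: (284 − 281.25)² / 281.25 = 0.0269
  smooth-fruited bitter: (280 − 281.25)² / 281.25 = 0.0056
  smooth-fruited non-bitter: (95 − 93.75)² / 93.75 = 0.0167
χ² = 0.0090 + 0.0269 + 0.0056 + 0.0167 = 0.0582 ≈ 0.058
Degrees of freedom = 4 − 1 = 3; critical value at α = 0.05 is 7.815.
Since 0.058 < 7.815, we fail to reject the null hypothesis — the data are consistent with the 9:3:3:1 ratio.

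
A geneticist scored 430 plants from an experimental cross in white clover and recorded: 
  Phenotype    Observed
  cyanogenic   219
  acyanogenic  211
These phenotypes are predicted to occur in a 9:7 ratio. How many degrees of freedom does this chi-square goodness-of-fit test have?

A goodness-of-fit test with 2 phenotype classes has df = 2 − 1 = 1.

1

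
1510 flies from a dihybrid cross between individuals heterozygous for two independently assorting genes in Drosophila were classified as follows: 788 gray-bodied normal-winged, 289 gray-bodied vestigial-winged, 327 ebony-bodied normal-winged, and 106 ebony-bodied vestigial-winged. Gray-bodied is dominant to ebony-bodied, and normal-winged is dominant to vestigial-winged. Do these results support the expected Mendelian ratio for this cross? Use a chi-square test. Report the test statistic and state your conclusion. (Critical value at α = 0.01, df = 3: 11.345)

A dihybrid F₂ with independent assortment and complete dominance at both loci gives a 9:3:3:1 phenotypic ratio.
The 9:3:3:1 ratio has 16 parts, so with N = 1510 the expected counts are:
  gray-bodied normal-winged: 1510 × 9/16 = 849.375
  gray-bodied vestigial-winged: 1510 × 3/16 = 283.125
  ebony-bodied normal-winged: 1510 × 3/16 = 283.125
  ebony-bodied vestigial-winged: 1510 × 1/16 = 94.375
χ² = Σ (O − E)² / E
  gray-bodied normal-winged: (788 − 849.375)² / 849.375 = 4.4349
  gray-bodied vestigial-winged: (289 − 283.125)² / 283.125 = 0.1219
  ebony-bodied normal-winged: (327 − 283.125)² / 283.125 = 6.7992
  ebony-bodied vestigial-winged: (106 − 94.375)² / 94.375 = 1.4320
χ² = 4.4349 + 0.1219 + 6.7992 + 1.4320 = 12.788
Degrees of freedom = 4 − 1 = 3; critical value at α = 0.01 is 11.345.
Since 12.788 > 11.345, we reject the null hypothesis — the data do not fit the 9:3:3:1 ratio.

12.788; not consistent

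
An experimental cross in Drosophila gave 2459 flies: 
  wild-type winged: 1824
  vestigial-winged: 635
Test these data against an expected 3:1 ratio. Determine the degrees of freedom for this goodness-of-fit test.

1

A goodness-of-fit test with 2 phenotype classes has df = 2 − 1 = 1.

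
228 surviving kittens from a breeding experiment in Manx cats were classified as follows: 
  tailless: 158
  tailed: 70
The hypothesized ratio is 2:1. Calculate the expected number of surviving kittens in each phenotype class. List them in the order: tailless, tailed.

The 2:1 ratio has 3 parts, so with N = 228 the expected counts are:
  tailless: 228 × 2/3 = 152
  tailed: 228 × 1/3 = 76

152, 76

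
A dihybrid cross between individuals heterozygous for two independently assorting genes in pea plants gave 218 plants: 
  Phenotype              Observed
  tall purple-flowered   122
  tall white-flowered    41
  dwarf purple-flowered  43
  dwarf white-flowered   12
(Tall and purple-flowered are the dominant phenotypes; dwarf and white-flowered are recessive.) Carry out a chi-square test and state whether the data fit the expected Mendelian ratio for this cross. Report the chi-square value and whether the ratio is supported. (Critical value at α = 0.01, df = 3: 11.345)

0.308; consistent

A dihybrid F₂ with independent assortment and complete dominance at both loci gives a 9:3:3:1 phenotypic ratio.
Total ratio parts = 16. Expected numbers out of 218:
  tall purple-flowered: 218 × 9/16 = 122.625
  tall white-flowered: 218 × 3/16 = 40.875
  dwarf purple-flowered: 218 × 3/16 = 40.875
  dwarf white-flowered: 218 × 1/16 = 13.625
χ² = Σ (O − E)² / E
  tall purple-flowered: (122 − 122.625)² / 122.625 = 0.0032
  tall white-flowered: (41 − 40.875)² / 40.875 = 0.0004
  dwarf purple-flowered: (43 − 40.875)² / 40.875 = 0.1105
  dwarf white-flowered: (12 − 13.625)² / 13.625 = 0.1938
χ² = 0.0032 + 0.0004 + 0.1105 + 0.1938 = 0.3079 ≈ 0.308
Degrees of freedom = 4 − 1 = 3; critical value at α = 0.01 is 11.345.
Since 0.308 < 11.345, we fail to reject the null hypothesis — the data are consistent with the 9:3:3:1 ratio.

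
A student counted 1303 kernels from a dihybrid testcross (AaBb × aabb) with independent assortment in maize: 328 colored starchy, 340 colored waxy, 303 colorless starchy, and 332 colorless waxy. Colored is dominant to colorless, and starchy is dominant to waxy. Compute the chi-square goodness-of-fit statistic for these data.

2.348

A dihybrid testcross with independent assortment gives a 1:1:1:1 ratio.
Total ratio parts = 4. Expected numbers out of 1303:
  colored starchy: 1303 × 1/4 = 325.75
  colored waxy: 1303 × 1/4 = 325.75
  colorless starchy: 1303 × 1/4 = 325.75
  colorless waxy: 1303 × 1/4 = 325.75
χ² = Σ (O − E)² / E
  colored starchy: (328 − 325.75)² / 325.75 = 0.0155
  colored waxy: (340 − 325.75)² / 325.75 = 0.6234
  colorless starchy: (303 − 325.75)² / 325.75 = 1.5888
  colorless waxy: (332 − 325.75)² / 325.75 = 0.1199
χ² = 0.0155 + 0.6234 + 1.5888 + 0.1199 = 2.3476 ≈ 2.348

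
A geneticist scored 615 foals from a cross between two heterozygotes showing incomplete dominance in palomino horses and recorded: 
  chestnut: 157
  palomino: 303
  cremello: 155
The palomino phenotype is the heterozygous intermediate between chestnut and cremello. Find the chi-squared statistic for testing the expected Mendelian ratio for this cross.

0.145

With incomplete dominance, a heterozygote × heterozygote cross gives a 1:2:1 phenotypic ratio.
Under the 1:2:1 hypothesis (Σ ratio = 4, N = 615):
  chestnut: 615 × 1/4 = 153.75
  palomino: 615 × 2/4 = 307.5
  cremello: 615 × 1/4 = 153.75
χ² = Σ (O − E)² / E
  chestnut: (157 − 153.75)² / 153.75 = 0.0687
  palomino: (303 − 307.5)² / 307.5 = 0.0659
  cremello: (155 − 153.75)² / 153.75 = 0.0102
χ² = 0.0687 + 0.0659 + 0.0102 = 0.1448 ≈ 0.145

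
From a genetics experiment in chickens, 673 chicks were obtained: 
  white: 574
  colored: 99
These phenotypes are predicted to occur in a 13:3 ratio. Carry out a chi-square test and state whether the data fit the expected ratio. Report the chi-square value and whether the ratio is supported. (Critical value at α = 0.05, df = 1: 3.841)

Expected counts for N = 673 under a 13:3 ratio (total parts = 16):
  white: 673 × 13/16 = 546.8125
  colored: 673 × 3/16 = 126.1875
χ² = Σ (O − E)² / E
  white: (574 − 546.8125)² / 546.8125 = 1.3518
  colored: (99 − 126.1875)² / 126.1875 = 5.8576
χ² = 1.3518 + 5.8576 = 7.2094 ≈ 7.209
Degrees of freedom = 2 − 1 = 1; critical value at α = 0.05 is 3.841.
Since 7.209 > 3.841, we reject the null hypothesis — the data do not fit the 13:3 ratio.

7.209; not consistent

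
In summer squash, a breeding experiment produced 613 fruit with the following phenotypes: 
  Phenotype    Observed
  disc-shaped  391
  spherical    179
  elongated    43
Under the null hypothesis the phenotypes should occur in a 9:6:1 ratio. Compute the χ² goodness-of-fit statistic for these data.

Expected counts for N = 613 under a 9:6:1 ratio (total parts = 16):
  disc-shaped: 613 × 9/16 = 344.8125
  spherical: 613 × 6/16 = 229.875
  elongated: 613 × 1/16 = 38.3125
χ² = Σ (O − E)² / E
  disc-shaped: (391 − 344.8125)² / 344.8125 = 6.1868
  spherical: (179 − 229.875)² / 229.875 = 11.2594
  elongated: (43 − 38.3125)² / 38.3125 = 0.5735
χ² = 6.1868 + 11.2594 + 0.5735 = 18.0197 ≈ 18.020

18.020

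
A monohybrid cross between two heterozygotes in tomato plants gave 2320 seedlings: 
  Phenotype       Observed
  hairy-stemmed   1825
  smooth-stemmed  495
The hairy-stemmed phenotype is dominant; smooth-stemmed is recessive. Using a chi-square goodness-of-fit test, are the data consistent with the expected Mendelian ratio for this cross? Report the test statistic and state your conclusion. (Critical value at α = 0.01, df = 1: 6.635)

16.609; not consistent

For a monohybrid cross between heterozygotes with complete dominance, the expected phenotypic ratio is 3:1.
The 3:1 ratio has 4 parts, so with N = 2320 the expected counts are:
  hairy-stemmed: 2320 × 3/4 = 1740
  smooth-stemmed: 2320 × 1/4 = 580
χ² = Σ (O − E)² / E
  hairy-stemmed: (1825 − 1740)² / 1740 = 4.1523
  smooth-stemmed: (495 − 580)² / 580 = 12.4569
χ² = 4.1523 + 12.4569 = 16.6092 ≈ 16.609
Degrees of freedom = 2 − 1 = 1; critical value at α = 0.01 is 6.635.
Since 16.609 > 6.635, we reject the null hypothesis — the data do not fit the 3:1 ratio.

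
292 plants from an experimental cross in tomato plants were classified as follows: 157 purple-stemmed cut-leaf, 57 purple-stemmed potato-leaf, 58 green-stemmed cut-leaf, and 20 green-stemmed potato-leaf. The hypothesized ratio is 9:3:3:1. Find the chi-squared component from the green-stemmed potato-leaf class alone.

0.168

Expected counts for N = 292 under a 9:3:3:1 ratio (total parts = 16):
  purple-stemmed cut-leaf: 292 × 9/16 = 164.25
  purple-stemmed potato-leaf: 292 × 3/16 = 54.75
  green-stemmed cut-leaf: 292 × 3/16 = 54.75
  green-stemmed potato-leaf: 292 × 1/16 = 18.25
Contribution of green-stemmed potato-leaf: (20 − 18.25)² / 18.25 = 0.1678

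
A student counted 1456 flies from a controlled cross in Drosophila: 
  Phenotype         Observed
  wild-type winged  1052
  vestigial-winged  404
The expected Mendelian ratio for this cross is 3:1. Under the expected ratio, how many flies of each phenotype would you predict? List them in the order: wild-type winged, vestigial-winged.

1092, 364

Under the 3:1 hypothesis (Σ ratio = 4, N = 1456):
  wild-type winged: 1456 × 3/4 = 1092
  vestigial-winged: 1456 × 1/4 = 364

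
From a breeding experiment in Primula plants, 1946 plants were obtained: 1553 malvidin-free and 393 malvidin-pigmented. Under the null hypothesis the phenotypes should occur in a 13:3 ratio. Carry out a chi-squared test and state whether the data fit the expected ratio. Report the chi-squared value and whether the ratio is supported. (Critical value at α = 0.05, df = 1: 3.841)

2.668; consistent

Total ratio parts = 16. Expected numbers out of 1946:
  malvidin-free: 1946 × 13/16 = 1581.125
  malvidin-pigmented: 1946 × 3/16 = 364.875
χ² = Σ (O − E)² / E
  malvidin-free: (1553 − 1581.125)² / 1581.125 = 0.5003
  malvidin-pigmented: (393 − 364.875)² / 364.875 = 2.1679
χ² = 0.5003 + 2.1679 = 2.6682 ≈ 2.668
Degrees of freedom = 2 − 1 = 1; critical value at α = 0.05 is 3.841.
Since 2.668 < 3.841, we fail to reject the null hypothesis — the data are consistent with the 13:3 ratio.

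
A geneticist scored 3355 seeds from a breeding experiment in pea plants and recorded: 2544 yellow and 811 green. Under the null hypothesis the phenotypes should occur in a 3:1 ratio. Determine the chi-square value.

Expected counts for N = 3355 under a 3:1 ratio (total parts = 4):
  yellow: 3355 × 3/4 = 2516.25
  green: 3355 × 1/4 = 838.75
χ² = Σ (O − E)² / E
  yellow: (2544 − 2516.25)² / 2516.25 = 0.3060
  green: (811 − 838.75)² / 838.75 = 0.9181
χ² = 0.3060 + 0.9181 = 1.2241 ≈ 1.224

1.224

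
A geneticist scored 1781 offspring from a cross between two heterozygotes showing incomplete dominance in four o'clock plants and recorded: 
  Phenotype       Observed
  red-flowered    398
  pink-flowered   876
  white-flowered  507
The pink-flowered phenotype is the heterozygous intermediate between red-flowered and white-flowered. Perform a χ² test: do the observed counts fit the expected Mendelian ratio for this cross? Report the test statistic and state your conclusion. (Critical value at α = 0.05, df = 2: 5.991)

13.814; not consistent

With incomplete dominance, a heterozygote × heterozygote cross gives a 1:2:1 phenotypic ratio.
Total ratio parts = 4. Expected numbers out of 1781:
  red-flowered: 1781 × 1/4 = 445.25
  pink-flowered: 1781 × 2/4 = 890.5
  white-flowered: 1781 × 1/4 = 445.25
χ² = Σ (O − E)² / E
  red-flowered: (398 − 445.25)² / 445.25 = 5.0142
  pink-flowered: (876 − 890.5)² / 890.5 = 0.2361
  white-flowered: (507 − 445.25)² / 445.25 = 8.5639
χ² = 5.0142 + 0.2361 + 8.5639 = 13.8142 ≈ 13.814
Degrees of freedom = 3 − 1 = 2; critical value at α = 0.05 is 5.991.
Since 13.814 > 5.991, we reject the null hypothesis — the data do not fit the 1:2:1 ratio.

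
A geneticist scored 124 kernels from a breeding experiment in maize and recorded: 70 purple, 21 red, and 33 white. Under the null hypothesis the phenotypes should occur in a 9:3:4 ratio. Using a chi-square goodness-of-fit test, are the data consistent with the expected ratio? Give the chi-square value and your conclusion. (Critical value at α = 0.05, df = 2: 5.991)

Expected counts for N = 124 under a 9:3:4 ratio (total parts = 16):
  purple: 124 × 9/16 = 69.75
  red: 124 × 3/16 = 23.25
  white: 124 × 4/16 = 31
χ² = Σ (O − E)² / E
  purple: (70 − 69.75)² / 69.75 = 0.0009
  red: (21 − 23.25)² / 23.25 = 0.2177
  white: (33 − 31)² / 31 = 0.1290
χ² = 0.0009 + 0.2177 + 0.1290 = 0.3476 ≈ 0.348
Degrees of freedom = 3 − 1 = 2; critical value at α = 0.05 is 5.991.
Since 0.348 < 5.991, we fail to reject the null hypothesis — the data are consistent with the 9:3:4 ratio.

0.348; consistent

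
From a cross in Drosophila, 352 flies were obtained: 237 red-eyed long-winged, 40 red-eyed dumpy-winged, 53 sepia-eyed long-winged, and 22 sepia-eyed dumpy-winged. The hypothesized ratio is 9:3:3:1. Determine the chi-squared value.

20.485

Expected counts for N = 352 under a 9:3:3:1 ratio (total parts = 16):
  red-eyed long-winged: 352 × 9/16 = 198
  red-eyed dumpy-winged: 352 × 3/16 = 66
  sepia-eyed long-winged: 352 × 3/16 = 66
  sepia-eyed dumpy-winged: 352 × 1/16 = 22
χ² = Σ (O − E)² / E
  red-eyed long-winged: (237 − 198)² / 198 = 7.6818
  red-eyed dumpy-winged: (40 − 66)² / 66 = 10.2424
  sepia-eyed long-winged: (53 − 66)² / 66 = 2.5606
  sepia-eyed dumpy-winged: (22 − 22)² / 22 = 0.0000
χ² = 7.6818 + 10.2424 + 2.5606 + 0.0000 = 20.4848 ≈ 20.485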